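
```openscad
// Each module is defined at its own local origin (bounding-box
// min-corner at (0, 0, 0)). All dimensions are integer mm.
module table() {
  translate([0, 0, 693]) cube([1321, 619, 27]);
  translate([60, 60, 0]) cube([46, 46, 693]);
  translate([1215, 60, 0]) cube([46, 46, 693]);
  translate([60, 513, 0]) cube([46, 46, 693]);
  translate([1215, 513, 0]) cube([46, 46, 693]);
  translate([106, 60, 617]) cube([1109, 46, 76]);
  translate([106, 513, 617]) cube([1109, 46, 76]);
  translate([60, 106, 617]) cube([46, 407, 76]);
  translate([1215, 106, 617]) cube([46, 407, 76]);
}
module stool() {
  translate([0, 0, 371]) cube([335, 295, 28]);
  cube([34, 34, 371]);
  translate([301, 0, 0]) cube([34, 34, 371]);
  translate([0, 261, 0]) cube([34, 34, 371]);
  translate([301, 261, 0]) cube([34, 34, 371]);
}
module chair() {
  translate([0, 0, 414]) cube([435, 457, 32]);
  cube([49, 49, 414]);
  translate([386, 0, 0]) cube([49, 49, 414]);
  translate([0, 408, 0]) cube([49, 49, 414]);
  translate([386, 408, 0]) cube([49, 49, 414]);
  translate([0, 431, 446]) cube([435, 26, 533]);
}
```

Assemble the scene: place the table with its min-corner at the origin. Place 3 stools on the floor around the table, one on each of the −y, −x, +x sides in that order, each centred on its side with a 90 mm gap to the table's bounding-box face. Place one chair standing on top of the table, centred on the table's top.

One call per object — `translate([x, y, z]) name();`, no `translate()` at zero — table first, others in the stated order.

table();
translate([493, -385, 0]) stool();
translate([-425, 162, 0]) stool();
translate([1411, 162, 0]) stool();
translate([443, 81, 720]) chair();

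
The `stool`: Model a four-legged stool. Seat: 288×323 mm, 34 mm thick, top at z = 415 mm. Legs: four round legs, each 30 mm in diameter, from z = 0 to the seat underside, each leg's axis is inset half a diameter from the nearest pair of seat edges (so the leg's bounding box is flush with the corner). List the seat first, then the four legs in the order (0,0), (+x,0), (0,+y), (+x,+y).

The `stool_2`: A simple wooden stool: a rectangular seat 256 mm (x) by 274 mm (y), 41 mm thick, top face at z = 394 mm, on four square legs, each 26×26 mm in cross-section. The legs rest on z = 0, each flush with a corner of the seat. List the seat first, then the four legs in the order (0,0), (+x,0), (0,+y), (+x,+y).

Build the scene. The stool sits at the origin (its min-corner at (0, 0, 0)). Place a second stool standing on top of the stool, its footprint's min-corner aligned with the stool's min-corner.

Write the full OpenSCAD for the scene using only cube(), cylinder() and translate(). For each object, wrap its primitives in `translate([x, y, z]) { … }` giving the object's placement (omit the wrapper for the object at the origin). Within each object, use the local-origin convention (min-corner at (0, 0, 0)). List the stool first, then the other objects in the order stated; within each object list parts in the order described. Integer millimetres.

translate([0, 0, 381]) cube([288, 323, 34]);
translate([15, 15, 0]) cylinder(h = 381, r = 15);
translate([273, 15, 0]) cylinder(h = 381, r = 15);
translate([15, 308, 0]) cylinder(h = 381, r = 15);
translate([273, 308, 0]) cylinder(h = 381, r = 15);
translate([0, 0, 415]) {
  translate([0, 0, 353]) cube([256, 274, 41]);
  cube([26, 26, 353]);
  translate([230, 0, 0]) cube([26, 26, 353]);
  translate([0, 248, 0]) cube([26, 26, 353]);
  translate([230, 248, 0]) cube([26, 26, 353]);
}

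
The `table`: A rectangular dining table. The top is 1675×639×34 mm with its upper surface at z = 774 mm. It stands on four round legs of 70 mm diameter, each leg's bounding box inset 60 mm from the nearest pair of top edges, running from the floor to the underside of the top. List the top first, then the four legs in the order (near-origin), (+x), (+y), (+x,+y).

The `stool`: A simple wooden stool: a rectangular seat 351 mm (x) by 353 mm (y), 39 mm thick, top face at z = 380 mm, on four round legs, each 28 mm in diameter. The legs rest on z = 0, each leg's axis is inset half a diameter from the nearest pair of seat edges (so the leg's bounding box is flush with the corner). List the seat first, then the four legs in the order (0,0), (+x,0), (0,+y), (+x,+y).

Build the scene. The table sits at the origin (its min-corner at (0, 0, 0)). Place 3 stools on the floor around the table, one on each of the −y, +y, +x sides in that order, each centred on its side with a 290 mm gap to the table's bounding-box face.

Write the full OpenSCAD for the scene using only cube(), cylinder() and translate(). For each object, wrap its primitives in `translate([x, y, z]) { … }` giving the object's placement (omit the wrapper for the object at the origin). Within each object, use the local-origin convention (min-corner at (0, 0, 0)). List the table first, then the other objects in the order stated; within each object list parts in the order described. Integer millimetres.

translate([0, 0, 740]) cube([1675, 639, 34]);
translate([95, 95, 0]) cylinder(h = 740, r = 35);
translate([1580, 95, 0]) cylinder(h = 740, r = 35);
translate([95, 544, 0]) cylinder(h = 740, r = 35);
translate([1580, 544, 0]) cylinder(h = 740, r = 35);
translate([662, -643, 0]) {
  translate([0, 0, 341]) cube([351, 353, 39]);
  translate([14, 14, 0]) cylinder(h = 341, r = 14);
  translate([337, 14, 0]) cylinder(h = 341, r = 14);
  translate([14, 339, 0]) cylinder(h = 341, r = 14);
  translate([337, 339, 0]) cylinder(h = 341, r = 14);
}
translate([662, 929, 0]) {
  translate([0, 0, 341]) cube([351, 353, 39]);
  translate([14, 14, 0]) cylinder(h = 341, r = 14);
  translate([337, 14, 0]) cylinder(h = 341, r = 14);
  translate([14, 339, 0]) cylinder(h = 341, r = 14);
  translate([337, 339, 0]) cylinder(h = 341, r = 14);
}
translate([1965, 143, 0]) {
  translate([0, 0, 341]) cube([351, 353, 39]);
  translate([14, 14, 0]) cylinder(h = 341, r = 14);
  translate([337, 14, 0]) cylinder(h = 341, r = 14);
  translate([14, 339, 0]) cylinder(h = 341, r = 14);
  translate([337, 339, 0]) cylinder(h = 341, r = 14);
}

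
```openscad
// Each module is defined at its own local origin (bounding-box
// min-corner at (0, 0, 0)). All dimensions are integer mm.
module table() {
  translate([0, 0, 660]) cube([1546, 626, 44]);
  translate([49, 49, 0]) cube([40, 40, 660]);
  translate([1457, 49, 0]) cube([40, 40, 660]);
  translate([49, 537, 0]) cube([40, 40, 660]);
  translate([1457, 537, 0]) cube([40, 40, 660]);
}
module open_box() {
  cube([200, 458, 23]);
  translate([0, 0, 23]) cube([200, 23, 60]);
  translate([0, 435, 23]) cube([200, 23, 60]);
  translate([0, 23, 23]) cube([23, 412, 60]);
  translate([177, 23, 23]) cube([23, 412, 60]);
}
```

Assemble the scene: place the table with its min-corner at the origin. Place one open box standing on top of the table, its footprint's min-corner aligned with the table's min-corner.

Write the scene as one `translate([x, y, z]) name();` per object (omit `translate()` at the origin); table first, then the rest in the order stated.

table();
translate([0, 0, 704]) open_box();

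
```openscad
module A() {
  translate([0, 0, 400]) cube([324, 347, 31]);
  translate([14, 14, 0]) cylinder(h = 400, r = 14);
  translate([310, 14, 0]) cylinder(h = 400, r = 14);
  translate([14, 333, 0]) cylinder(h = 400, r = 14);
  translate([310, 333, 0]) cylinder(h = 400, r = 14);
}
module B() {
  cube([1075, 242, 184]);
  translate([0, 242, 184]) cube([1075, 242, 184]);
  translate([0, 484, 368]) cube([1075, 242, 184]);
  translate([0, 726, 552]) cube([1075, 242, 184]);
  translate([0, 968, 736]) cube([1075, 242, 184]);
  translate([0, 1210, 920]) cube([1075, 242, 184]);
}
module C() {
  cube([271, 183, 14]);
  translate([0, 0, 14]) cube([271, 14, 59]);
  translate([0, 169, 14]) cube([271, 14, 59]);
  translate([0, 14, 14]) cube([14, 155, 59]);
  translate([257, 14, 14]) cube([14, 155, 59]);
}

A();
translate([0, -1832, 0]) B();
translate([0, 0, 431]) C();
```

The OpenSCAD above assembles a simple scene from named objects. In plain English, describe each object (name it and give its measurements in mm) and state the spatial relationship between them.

A is a four-legged stool. The seat is 324×347 mm, 31 mm thick, top at z = 431 mm. It stands on four round legs, each 28 mm in diameter, from z = 0 to the seat underside, each leg's axis is inset half a diameter from the nearest pair of seat edges (so the leg's bounding box is flush with the corner).

B is a run of 6 identical solid stair steps. Each tread is 1075×242 mm and each step block is 184 mm high. Step 1 rests on the floor; step k is offset from step 1 by (k−1)×242 mm in y and (k−1)×184 mm in z.

C is an open-topped rectangular box: outside dimensions 271×183×73 mm, with a uniform wall and base thickness of 14 mm. The base is a full 271×183 slab on the floor; four walls sit on top of the base. The front and back walls (the −y and +y sides) span the full width; the two side walls fit between them.

The staircase is on the floor beside the stool on its −y side. The open box is on top of the stool.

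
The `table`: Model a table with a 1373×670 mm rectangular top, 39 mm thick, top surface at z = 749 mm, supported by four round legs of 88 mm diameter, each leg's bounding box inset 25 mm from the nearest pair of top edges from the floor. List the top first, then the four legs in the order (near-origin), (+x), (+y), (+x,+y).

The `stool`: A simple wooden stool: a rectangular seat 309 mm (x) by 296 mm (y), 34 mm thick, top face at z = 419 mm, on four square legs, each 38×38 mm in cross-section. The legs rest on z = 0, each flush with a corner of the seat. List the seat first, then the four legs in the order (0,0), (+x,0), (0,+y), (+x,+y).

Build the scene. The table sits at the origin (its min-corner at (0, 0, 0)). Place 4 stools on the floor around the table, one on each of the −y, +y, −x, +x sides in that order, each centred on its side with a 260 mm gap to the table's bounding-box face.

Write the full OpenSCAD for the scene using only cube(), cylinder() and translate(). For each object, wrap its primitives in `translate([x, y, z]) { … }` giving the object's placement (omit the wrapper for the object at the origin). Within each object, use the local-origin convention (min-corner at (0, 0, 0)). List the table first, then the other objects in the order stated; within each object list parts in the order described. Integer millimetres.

translate([0, 0, 710]) cube([1373, 670, 39]);
translate([69, 69, 0]) cylinder(h = 710, r = 44);
translate([1304, 69, 0]) cylinder(h = 710, r = 44);
translate([69, 601, 0]) cylinder(h = 710, r = 44);
translate([1304, 601, 0]) cylinder(h = 710, r = 44);
translate([532, -556, 0]) {
  translate([0, 0, 385]) cube([309, 296, 34]);
  cube([38, 38, 385]);
  translate([271, 0, 0]) cube([38, 38, 385]);
  translate([0, 258, 0]) cube([38, 38, 385]);
  translate([271, 258, 0]) cube([38, 38, 385]);
}
translate([532, 930, 0]) {
  translate([0, 0, 385]) cube([309, 296, 34]);
  cube([38, 38, 385]);
  translate([271, 0, 0]) cube([38, 38, 385]);
  translate([0, 258, 0]) cube([38, 38, 385]);
  translate([271, 258, 0]) cube([38, 38, 385]);
}
translate([-569, 187, 0]) {
  translate([0, 0, 385]) cube([309, 296, 34]);
  cube([38, 38, 385]);
  translate([271, 0, 0]) cube([38, 38, 385]);
  translate([0, 258, 0]) cube([38, 38, 385]);
  translate([271, 258, 0]) cube([38, 38, 385]);
}
translate([1633, 187, 0]) {
  translate([0, 0, 385]) cube([309, 296, 34]);
  cube([38, 38, 385]);
  translate([271, 0, 0]) cube([38, 38, 385]);
  translate([0, 258, 0]) cube([38, 38, 385]);
  translate([271, 258, 0]) cube([38, 38, 385]);
}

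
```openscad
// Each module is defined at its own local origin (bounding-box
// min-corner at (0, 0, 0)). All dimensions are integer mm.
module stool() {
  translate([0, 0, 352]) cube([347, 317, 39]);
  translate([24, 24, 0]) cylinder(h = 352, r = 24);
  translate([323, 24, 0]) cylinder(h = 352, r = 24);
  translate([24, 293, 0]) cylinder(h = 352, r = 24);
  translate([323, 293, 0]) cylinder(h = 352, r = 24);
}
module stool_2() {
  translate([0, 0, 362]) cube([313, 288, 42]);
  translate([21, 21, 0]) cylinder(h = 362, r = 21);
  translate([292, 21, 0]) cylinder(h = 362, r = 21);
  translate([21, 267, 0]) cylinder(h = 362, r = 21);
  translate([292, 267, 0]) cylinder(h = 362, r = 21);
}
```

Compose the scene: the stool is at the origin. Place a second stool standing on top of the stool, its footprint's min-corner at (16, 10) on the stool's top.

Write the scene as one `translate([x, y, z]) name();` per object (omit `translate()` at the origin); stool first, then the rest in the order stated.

stool();
translate([16, 10, 391]) stool_2();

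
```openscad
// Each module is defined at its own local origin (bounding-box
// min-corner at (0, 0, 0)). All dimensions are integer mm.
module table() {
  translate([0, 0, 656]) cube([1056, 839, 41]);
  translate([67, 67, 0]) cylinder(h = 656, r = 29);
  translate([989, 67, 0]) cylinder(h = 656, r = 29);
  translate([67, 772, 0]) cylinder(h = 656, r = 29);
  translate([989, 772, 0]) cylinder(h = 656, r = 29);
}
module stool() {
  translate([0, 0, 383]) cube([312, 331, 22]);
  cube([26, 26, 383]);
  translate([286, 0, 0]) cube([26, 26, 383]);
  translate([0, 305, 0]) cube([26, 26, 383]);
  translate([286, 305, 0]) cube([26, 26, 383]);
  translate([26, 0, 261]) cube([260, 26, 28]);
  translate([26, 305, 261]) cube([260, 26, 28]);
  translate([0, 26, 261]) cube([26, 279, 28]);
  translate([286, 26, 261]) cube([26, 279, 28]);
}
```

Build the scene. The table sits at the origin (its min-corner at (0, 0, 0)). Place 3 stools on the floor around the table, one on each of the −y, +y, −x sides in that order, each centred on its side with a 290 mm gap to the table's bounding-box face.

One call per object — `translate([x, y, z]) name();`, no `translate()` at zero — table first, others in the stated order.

table();
translate([372, -621, 0]) stool();
translate([372, 1129, 0]) stool();
translate([-602, 254, 0]) stool();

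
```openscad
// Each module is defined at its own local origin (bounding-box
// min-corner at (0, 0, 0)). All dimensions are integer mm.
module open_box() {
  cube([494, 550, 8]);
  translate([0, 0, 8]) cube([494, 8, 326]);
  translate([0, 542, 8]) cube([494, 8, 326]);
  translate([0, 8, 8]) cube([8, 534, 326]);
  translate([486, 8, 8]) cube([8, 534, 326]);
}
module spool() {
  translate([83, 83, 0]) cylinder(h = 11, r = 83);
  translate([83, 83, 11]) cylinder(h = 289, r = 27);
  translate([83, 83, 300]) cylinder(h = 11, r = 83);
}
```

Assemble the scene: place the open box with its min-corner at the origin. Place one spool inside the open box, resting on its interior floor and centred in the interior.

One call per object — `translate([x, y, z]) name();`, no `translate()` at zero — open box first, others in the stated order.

open_box();
translate([164, 192, 8]) spool();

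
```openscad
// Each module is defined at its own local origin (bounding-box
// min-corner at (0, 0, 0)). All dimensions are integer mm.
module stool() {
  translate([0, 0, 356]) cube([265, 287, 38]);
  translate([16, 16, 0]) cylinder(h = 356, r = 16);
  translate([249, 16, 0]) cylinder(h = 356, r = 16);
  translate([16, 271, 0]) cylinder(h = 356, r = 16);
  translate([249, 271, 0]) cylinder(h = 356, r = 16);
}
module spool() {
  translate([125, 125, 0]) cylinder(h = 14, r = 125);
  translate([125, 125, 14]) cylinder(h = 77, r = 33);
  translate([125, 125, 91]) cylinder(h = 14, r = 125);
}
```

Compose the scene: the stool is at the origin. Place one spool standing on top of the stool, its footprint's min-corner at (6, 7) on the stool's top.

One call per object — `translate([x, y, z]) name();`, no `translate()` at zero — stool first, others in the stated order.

stool();
translate([6, 7, 394]) spool();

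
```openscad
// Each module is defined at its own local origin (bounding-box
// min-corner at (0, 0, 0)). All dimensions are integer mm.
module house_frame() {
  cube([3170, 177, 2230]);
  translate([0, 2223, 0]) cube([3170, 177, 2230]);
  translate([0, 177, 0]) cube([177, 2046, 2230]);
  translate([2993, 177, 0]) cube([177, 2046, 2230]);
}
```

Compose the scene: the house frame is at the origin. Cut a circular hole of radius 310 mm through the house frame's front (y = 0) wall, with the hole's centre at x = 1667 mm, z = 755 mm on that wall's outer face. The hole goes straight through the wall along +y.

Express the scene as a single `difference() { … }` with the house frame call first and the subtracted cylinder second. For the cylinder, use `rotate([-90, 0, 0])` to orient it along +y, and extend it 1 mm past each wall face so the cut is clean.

difference() {
  house_frame();
  translate([1667, -1, 755]) rotate([-90, 0, 0]) cylinder(h = 179, r = 310);
}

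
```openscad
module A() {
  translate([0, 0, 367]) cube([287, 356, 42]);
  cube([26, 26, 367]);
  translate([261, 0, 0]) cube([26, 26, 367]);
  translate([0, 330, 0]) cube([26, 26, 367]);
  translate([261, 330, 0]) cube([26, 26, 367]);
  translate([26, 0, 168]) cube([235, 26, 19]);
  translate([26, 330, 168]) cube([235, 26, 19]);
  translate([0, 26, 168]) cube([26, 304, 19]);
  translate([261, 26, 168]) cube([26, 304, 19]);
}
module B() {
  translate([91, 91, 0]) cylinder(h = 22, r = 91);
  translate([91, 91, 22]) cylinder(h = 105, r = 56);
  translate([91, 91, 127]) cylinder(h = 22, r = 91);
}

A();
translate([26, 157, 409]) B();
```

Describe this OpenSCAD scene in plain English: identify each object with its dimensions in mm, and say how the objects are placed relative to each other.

A is a four-legged stool. The seat is 287×356 mm, 42 mm thick, top at z = 409 mm. It stands on four square legs, each 26×26 mm in cross-section, from z = 0 to the seat underside, each flush with a corner of the seat. Four stretchers, 26 mm wide and 19 mm tall, connect adjacent legs with their undersides at z = 168 mm, each running between the inner faces of the legs it joins and aligned with the legs' outer faces on the other axis.

B is a spool: two coaxial disc flanges of radius 91 mm and thickness 22 mm, joined by a core cylinder of radius 56 mm and height 105 mm. The lower flange rests on z = 0 and the three cylinders share a vertical axis.

The spool is on top of the stool.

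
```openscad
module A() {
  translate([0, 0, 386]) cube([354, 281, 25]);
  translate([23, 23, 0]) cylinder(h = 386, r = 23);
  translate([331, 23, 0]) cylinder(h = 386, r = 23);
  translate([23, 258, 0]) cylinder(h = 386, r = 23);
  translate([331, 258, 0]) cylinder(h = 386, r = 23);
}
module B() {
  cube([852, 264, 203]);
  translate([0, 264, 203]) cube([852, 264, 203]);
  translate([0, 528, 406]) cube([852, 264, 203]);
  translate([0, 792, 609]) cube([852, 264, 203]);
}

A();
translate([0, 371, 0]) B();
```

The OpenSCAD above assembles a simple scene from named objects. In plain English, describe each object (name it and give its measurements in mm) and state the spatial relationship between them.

A is a four-legged stool. The seat is a 354×281×25 mm slab whose top surface is at z = 411 mm; four round legs, each 46 mm in diameter, run from the floor (z = 0) to the underside of the seat, each leg's axis is inset half a diameter from the nearest pair of seat edges (so the leg's bounding box is flush with the corner).

B is a straight staircase of 4 solid steps. Each step is 852 mm wide (x), 264 mm deep (y, the going) and 203 mm tall (the rise). The first step rests on the floor; each subsequent step sits one going further in +y and one rise higher in +z, directly behind and above the previous step with no overlap.

The staircase is on the floor beside the stool on its +y side.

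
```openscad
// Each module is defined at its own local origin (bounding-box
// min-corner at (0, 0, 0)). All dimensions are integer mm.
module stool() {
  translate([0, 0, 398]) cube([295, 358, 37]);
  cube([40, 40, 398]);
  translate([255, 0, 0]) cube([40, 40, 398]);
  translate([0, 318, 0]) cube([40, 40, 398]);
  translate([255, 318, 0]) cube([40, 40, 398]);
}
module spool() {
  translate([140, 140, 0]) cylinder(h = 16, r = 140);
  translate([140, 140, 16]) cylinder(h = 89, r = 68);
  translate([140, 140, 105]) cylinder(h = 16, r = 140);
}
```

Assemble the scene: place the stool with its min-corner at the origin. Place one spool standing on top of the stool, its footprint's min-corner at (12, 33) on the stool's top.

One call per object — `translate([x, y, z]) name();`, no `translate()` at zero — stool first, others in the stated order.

stool();
translate([12, 33, 435]) spool();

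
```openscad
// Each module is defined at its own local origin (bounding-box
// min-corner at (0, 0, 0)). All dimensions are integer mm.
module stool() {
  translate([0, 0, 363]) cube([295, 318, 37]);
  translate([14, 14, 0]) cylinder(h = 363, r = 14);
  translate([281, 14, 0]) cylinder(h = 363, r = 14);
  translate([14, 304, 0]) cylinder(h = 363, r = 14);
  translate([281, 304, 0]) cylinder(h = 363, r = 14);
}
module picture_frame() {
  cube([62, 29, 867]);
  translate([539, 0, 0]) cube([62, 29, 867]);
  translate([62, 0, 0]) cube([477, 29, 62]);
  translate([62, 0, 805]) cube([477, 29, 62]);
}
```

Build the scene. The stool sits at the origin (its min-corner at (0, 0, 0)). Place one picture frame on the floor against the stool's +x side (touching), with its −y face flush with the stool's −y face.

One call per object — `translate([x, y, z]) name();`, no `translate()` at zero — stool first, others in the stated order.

stool();
translate([295, 0, 0]) picture_frame();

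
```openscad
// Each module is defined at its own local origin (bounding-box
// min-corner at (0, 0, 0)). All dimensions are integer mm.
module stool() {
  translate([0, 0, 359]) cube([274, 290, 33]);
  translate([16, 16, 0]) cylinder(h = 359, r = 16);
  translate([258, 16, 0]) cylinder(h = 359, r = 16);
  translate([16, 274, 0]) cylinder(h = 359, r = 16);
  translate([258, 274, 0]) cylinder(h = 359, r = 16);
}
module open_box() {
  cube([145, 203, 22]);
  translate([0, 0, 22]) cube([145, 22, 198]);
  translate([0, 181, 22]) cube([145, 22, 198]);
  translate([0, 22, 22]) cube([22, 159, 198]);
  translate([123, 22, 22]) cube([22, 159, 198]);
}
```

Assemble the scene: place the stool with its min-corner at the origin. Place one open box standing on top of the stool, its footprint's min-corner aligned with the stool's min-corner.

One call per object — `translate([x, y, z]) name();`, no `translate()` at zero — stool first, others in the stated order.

stool();
translate([0, 0, 392]) open_box();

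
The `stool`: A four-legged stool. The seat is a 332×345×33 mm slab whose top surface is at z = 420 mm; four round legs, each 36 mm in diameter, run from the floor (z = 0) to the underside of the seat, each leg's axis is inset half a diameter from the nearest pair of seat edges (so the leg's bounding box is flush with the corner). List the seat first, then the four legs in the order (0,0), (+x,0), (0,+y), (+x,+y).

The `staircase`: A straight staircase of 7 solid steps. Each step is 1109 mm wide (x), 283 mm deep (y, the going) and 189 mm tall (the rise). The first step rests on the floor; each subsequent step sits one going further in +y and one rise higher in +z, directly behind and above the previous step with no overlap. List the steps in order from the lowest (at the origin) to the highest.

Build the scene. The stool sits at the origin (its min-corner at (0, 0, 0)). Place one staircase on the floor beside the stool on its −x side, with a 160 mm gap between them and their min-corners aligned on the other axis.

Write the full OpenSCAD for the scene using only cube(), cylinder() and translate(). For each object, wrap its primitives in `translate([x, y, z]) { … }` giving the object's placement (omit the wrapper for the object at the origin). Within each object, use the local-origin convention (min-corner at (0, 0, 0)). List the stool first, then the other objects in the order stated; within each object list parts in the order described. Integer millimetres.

translate([0, 0, 387]) cube([332, 345, 33]);
translate([18, 18, 0]) cylinder(h = 387, r = 18);
translate([314, 18, 0]) cylinder(h = 387, r = 18);
translate([18, 327, 0]) cylinder(h = 387, r = 18);
translate([314, 327, 0]) cylinder(h = 387, r = 18);
translate([-1269, 0, 0]) {
  cube([1109, 283, 189]);
  translate([0, 283, 189]) cube([1109, 283, 189]);
  translate([0, 566, 378]) cube([1109, 283, 189]);
  translate([0, 849, 567]) cube([1109, 283, 189]);
  translate([0, 1132, 756]) cube([1109, 283, 189]);
  translate([0, 1415, 945]) cube([1109, 283, 189]);
  translate([0, 1698, 1134]) cube([1109, 283, 189]);
}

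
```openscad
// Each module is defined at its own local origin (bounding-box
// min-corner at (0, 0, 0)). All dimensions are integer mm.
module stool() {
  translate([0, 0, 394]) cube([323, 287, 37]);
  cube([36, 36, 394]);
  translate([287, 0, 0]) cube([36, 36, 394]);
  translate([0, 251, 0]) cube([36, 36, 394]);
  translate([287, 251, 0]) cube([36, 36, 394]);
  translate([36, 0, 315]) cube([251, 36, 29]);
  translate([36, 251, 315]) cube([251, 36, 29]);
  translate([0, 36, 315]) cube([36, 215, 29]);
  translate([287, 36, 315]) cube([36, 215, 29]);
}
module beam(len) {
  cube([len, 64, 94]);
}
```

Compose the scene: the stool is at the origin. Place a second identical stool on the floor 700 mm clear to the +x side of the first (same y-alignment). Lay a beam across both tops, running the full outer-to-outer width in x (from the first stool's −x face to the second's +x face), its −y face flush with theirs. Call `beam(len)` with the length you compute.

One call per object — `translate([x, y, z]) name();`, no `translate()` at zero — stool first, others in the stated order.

stool();
translate([1023, 0, 0]) stool();
translate([0, 0, 431]) beam(1346);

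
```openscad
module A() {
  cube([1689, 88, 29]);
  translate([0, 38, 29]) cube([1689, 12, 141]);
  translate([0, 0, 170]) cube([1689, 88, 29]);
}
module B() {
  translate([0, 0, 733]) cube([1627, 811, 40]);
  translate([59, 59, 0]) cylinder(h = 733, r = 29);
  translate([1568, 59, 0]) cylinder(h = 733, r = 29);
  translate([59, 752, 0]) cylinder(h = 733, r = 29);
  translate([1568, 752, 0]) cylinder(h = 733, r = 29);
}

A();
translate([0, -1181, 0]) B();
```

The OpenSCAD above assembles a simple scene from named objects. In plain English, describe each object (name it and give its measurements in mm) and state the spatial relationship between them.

A is an I-beam lying along x, 1689 mm long. Overall section height 199 mm. Two flanges 88 mm wide (y) and 29 mm thick, one on the floor and one at the top; a web 12 mm thick runs between them, centred on the flange width.

B is a rectangular dining table. The top is 1627×811×40 mm with its upper surface at z = 773 mm. It stands on four round legs of 58 mm diameter, each leg's bounding box inset 30 mm from the nearest pair of top edges, running from the floor to the underside of the top.

The table is on the floor beside the I-beam on its −y side.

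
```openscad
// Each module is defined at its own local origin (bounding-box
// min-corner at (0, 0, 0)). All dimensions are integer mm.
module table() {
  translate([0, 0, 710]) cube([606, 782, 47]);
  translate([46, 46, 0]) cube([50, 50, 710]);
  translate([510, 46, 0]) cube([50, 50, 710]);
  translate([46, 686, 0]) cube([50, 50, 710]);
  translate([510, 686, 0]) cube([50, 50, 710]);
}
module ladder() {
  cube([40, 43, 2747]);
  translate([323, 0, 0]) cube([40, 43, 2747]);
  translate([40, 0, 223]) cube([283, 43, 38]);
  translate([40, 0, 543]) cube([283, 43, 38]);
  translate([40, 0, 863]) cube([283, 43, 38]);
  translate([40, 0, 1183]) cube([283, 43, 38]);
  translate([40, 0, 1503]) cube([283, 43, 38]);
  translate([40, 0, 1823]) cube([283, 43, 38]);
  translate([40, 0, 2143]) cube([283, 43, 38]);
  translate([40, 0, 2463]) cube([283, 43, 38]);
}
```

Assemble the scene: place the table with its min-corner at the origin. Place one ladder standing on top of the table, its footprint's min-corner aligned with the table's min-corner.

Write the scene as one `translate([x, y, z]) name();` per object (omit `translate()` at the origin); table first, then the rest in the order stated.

table();
translate([0, 0, 757]) ladder();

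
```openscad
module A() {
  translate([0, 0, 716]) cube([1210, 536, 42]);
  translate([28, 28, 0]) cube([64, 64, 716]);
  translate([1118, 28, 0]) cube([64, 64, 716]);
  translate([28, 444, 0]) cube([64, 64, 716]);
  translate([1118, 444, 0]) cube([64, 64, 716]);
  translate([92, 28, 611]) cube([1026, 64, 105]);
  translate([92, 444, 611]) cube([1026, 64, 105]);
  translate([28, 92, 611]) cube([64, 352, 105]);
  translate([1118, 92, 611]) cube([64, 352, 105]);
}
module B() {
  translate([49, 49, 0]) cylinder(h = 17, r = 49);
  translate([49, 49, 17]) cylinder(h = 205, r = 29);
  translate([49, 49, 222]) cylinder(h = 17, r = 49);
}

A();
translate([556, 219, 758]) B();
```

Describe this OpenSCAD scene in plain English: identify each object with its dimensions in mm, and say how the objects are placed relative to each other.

A is a table: top 1210 mm (x) × 536 mm (y), 42 mm thick, upper face at z = 758 mm, on four 64×64 mm square legs, each inset 28 mm from the nearest pair of top edges, running from z = 0 to the bottom of the top. Four apron rails, 64 mm thick and 105 mm tall, run between adjacent legs with their top edges flush with the underside of the top and their outer faces flush with the legs' outer faces.

B is a spool: two coaxial disc flanges of radius 49 mm and thickness 17 mm, joined by a core cylinder of radius 29 mm and height 205 mm. The lower flange rests on z = 0 and the three cylinders share a vertical axis.

The spool is on top of the table, centred.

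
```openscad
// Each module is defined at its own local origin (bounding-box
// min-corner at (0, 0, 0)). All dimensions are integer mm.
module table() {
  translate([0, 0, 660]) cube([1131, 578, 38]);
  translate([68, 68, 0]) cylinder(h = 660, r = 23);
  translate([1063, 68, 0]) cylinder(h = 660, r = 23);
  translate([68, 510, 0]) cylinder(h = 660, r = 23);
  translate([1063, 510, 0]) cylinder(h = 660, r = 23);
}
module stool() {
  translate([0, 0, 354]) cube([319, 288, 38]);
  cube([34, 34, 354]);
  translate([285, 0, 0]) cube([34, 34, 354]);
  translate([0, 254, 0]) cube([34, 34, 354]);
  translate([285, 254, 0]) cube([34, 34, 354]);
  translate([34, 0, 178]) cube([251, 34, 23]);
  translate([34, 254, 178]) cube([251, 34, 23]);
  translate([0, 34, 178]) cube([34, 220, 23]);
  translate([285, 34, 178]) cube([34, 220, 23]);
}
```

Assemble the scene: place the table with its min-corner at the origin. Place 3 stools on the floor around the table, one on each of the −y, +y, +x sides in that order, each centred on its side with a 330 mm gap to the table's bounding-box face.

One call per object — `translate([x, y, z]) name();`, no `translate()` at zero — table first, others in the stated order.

table();
translate([406, -618, 0]) stool();
translate([406, 908, 0]) stool();
translate([1461, 145, 0]) stool();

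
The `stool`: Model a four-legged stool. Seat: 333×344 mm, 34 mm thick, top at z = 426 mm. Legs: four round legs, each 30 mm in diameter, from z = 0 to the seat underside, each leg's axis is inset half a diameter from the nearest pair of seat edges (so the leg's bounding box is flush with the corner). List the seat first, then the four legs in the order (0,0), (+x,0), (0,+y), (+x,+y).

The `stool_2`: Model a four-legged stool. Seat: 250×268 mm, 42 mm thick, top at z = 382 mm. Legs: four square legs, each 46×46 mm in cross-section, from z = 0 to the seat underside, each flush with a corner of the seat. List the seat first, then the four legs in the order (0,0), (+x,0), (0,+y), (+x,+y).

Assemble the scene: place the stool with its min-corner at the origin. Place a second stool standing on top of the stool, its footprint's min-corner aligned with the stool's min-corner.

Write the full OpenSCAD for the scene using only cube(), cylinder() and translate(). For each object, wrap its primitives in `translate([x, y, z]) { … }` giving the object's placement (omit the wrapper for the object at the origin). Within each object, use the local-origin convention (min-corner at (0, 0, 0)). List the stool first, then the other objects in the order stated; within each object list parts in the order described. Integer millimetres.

translate([0, 0, 392]) cube([333, 344, 34]);
translate([15, 15, 0]) cylinder(h = 392, r = 15);
translate([318, 15, 0]) cylinder(h = 392, r = 15);
translate([15, 329, 0]) cylinder(h = 392, r = 15);
translate([318, 329, 0]) cylinder(h = 392, r = 15);
translate([0, 0, 426]) {
  translate([0, 0, 340]) cube([250, 268, 42]);
  cube([46, 46, 340]);
  translate([204, 0, 0]) cube([46, 46, 340]);
  translate([0, 222, 0]) cube([46, 46, 340]);
  translate([204, 222, 0]) cube([46, 46, 340]);
}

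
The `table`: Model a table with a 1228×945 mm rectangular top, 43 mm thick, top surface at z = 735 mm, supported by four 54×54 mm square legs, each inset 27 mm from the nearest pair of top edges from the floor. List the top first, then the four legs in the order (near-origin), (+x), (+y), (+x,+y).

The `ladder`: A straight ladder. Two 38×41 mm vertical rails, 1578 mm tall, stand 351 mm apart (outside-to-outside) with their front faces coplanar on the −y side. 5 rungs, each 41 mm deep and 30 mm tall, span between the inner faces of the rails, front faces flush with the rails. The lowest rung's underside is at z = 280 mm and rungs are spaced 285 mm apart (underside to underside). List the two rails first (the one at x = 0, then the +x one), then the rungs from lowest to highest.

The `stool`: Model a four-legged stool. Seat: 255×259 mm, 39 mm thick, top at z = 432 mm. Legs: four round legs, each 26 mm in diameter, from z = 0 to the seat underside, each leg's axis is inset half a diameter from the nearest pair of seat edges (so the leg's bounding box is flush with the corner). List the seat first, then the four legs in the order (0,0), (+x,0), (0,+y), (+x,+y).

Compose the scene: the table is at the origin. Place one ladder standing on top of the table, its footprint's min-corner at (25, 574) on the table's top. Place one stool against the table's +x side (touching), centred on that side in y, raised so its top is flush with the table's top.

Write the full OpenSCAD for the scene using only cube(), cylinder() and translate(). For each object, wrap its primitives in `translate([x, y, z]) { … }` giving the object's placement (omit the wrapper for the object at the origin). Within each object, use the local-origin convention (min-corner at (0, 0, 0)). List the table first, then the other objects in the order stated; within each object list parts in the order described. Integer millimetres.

translate([0, 0, 692]) cube([1228, 945, 43]);
translate([27, 27, 0]) cube([54, 54, 692]);
translate([1147, 27, 0]) cube([54, 54, 692]);
translate([27, 864, 0]) cube([54, 54, 692]);
translate([1147, 864, 0]) cube([54, 54, 692]);
translate([25, 574, 735]) {
  cube([38, 41, 1578]);
  translate([313, 0, 0]) cube([38, 41, 1578]);
  translate([38, 0, 280]) cube([275, 41, 30]);
  translate([38, 0, 565]) cube([275, 41, 30]);
  translate([38, 0, 850]) cube([275, 41, 30]);
  translate([38, 0, 1135]) cube([275, 41, 30]);
  translate([38, 0, 1420]) cube([275, 41, 30]);
}
translate([1228, 343, 303]) {
  translate([0, 0, 393]) cube([255, 259, 39]);
  translate([13, 13, 0]) cylinder(h = 393, r = 13);
  translate([242, 13, 0]) cylinder(h = 393, r = 13);
  translate([13, 246, 0]) cylinder(h = 393, r = 13);
  translate([242, 246, 0]) cylinder(h = 393, r = 13);
}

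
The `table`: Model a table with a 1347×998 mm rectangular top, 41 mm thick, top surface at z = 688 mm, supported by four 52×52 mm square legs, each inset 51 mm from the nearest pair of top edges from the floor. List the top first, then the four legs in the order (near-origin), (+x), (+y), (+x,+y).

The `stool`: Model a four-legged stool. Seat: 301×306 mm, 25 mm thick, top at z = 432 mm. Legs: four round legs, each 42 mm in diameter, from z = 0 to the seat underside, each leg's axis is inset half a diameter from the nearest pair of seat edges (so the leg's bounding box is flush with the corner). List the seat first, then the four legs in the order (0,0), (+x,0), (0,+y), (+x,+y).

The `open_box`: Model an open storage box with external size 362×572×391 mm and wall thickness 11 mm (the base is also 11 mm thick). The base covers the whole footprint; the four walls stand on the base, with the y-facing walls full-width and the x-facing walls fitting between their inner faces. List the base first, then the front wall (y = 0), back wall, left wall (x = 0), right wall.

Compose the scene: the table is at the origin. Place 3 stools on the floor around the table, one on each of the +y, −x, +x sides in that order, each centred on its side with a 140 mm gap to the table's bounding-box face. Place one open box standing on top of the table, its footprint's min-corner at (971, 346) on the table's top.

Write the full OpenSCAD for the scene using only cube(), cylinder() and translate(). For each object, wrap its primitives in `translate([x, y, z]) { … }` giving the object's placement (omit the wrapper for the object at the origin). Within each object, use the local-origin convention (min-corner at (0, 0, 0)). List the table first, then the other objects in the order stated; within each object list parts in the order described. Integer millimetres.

translate([0, 0, 647]) cube([1347, 998, 41]);
translate([51, 51, 0]) cube([52, 52, 647]);
translate([1244, 51, 0]) cube([52, 52, 647]);
translate([51, 895, 0]) cube([52, 52, 647]);
translate([1244, 895, 0]) cube([52, 52, 647]);
translate([523, 1138, 0]) {
  translate([0, 0, 407]) cube([301, 306, 25]);
  translate([21, 21, 0]) cylinder(h = 407, r = 21);
  translate([280, 21, 0]) cylinder(h = 407, r = 21);
  translate([21, 285, 0]) cylinder(h = 407, r = 21);
  translate([280, 285, 0]) cylinder(h = 407, r = 21);
}
translate([-441, 346, 0]) {
  translate([0, 0, 407]) cube([301, 306, 25]);
  translate([21, 21, 0]) cylinder(h = 407, r = 21);
  translate([280, 21, 0]) cylinder(h = 407, r = 21);
  translate([21, 285, 0]) cylinder(h = 407, r = 21);
  translate([280, 285, 0]) cylinder(h = 407, r = 21);
}
translate([1487, 346, 0]) {
  translate([0, 0, 407]) cube([301, 306, 25]);
  translate([21, 21, 0]) cylinder(h = 407, r = 21);
  translate([280, 21, 0]) cylinder(h = 407, r = 21);
  translate([21, 285, 0]) cylinder(h = 407, r = 21);
  translate([280, 285, 0]) cylinder(h = 407, r = 21);
}
translate([971, 346, 688]) {
  cube([362, 572, 11]);
  translate([0, 0, 11]) cube([362, 11, 380]);
  translate([0, 561, 11]) cube([362, 11, 380]);
  translate([0, 11, 11]) cube([11, 550, 380]);
  translate([351, 11, 11]) cube([11, 550, 380]);
}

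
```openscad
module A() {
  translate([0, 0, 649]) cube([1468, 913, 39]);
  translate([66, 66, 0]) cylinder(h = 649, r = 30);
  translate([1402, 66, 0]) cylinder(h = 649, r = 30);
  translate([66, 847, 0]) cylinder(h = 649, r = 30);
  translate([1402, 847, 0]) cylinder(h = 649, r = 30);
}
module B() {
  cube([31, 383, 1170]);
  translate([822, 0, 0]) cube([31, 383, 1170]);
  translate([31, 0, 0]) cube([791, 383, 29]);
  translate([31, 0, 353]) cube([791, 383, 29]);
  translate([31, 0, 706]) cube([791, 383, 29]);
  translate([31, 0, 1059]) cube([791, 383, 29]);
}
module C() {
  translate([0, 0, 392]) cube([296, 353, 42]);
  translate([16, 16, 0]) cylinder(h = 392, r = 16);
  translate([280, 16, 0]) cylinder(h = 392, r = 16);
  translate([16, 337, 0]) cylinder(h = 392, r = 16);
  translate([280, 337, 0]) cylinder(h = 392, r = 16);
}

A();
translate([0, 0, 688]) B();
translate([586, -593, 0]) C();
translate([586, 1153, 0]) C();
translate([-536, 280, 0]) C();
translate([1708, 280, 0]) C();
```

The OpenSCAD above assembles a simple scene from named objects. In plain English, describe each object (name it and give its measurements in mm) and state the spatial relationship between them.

A is a table with a 1468×913 mm rectangular top, 39 mm thick, top surface at z = 688 mm, supported by four round legs of 60 mm diameter, each leg's bounding box inset 36 mm from the nearest pair of top edges, running from the floor.

B is an open bookshelf. Two side panels, each 31 mm thick, 383 mm deep and 1170 mm tall, stand 853 mm apart (outside-to-outside). Between them sit 4 shelves, each 29 mm thick and 383 mm deep, spanning the full gap between the sides. The bottom shelf rests on the floor (its underside at z = 0) and the clear gap between one shelf's top and the next shelf's underside is 324 mm.

C is a simple wooden stool: a rectangular seat 296 mm (x) by 353 mm (y), 42 mm thick, top face at z = 434 mm, on four round legs, each 32 mm in diameter. The legs rest on z = 0, each leg's axis is inset half a diameter from the nearest pair of seat edges (so the leg's bounding box is flush with the corner).

The bookshelf is on top of the table. Four stools sit around the table at the −y, +y, −x, +x sides.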